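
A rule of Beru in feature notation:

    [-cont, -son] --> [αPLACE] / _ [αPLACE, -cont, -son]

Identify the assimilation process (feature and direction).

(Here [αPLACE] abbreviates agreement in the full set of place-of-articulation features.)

The rule copies the place features (abbreviated [PLACE]) from the environment onto the target, so the assimilating feature is place.
Since the environment is written after the underscore, the trigger follows the target; the direction is regressive.

regressive place assimilation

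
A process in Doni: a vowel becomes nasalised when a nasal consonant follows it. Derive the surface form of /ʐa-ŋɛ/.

[ʐãŋɛ]

The vowel /a/ is adjacent to the following nasal /ŋ/, so it acquires [+nasal] and surfaces as [ã].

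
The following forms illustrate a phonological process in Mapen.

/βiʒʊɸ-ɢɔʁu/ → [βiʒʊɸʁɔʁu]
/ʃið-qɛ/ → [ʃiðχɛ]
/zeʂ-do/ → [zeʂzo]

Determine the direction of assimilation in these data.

The segment that alternates is /ɢ/, which surfaces as [ʁ] when adjacent to /ɸ/.
/ɢ/ is a stop while /ɸ/ is a fricative; the output [ʁ] is a fricative, matching the trigger — so the feature that spreads is manner.
The other alternating forms pattern the same way: /q/ → [χ] after /ð/ (stop → fricative, matching a fricative); /d/ → [z] after /ʂ/ (stop → fricative, matching a fricative) — only manner changes, and always toward the preceding segment.
The trigger is the preceding segment, so the direction is progressive (perseverative).

progressive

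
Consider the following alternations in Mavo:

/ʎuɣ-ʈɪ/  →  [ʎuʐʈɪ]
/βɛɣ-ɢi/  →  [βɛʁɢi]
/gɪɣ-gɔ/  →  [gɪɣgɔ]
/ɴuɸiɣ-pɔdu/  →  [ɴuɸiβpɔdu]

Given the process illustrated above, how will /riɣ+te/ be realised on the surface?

[rizte]

The data show regressive place assimilation: /ɣ/ → [ʐ] before /ʈ/; /ɣ/ → [ʁ] before /ɢ/; /ɣ/ → [β] before /p/. In each pair only place changes, matching the following consonant, while manner and voice stay constant.
Nothing changes in [gɪɣgɔ]: there the adjacent consonants already agree in place (/ɣ/ and /g/ are both velar), so this form is consistent with the same rule.
The rule targets /ɣ/ (voiced velar fricative), which sits before the trigger /t/ (alveolar).
The voiced alveolar fricative is [z], so /ɣ/ → [z].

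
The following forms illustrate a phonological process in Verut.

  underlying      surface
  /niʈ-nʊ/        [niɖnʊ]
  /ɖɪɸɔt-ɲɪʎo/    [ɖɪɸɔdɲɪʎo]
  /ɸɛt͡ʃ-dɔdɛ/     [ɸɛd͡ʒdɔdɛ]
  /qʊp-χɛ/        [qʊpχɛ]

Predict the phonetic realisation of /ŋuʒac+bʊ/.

The data show regressive voicing assimilation: /ʈ/ → [ɖ] before /n/; /t/ → [d] before /ɲ/; /t͡ʃ/ → [d͡ʒ] before /d/. In each pair only voicing changes, matching the following consonant, while place and manner stay constant.
Nothing changes in [qʊpχɛ]: there the adjacent consonants already agree in voicing (/p/ and /χ/ are both voiceless), so this form is consistent with the same rule.
The rule targets /c/ (voiceless palatal stop), which sits before the trigger /b/ (voiced).
A voiced palatal stop is [ɟ], so the surface segment is [ɟ].

[ŋuʒaɟbʊ]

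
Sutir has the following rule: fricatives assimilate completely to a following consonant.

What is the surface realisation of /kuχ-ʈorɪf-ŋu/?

[kuʈʈorɪŋŋu]

/χ/ is the segment targeted by the rule; it sits immediately before /ʈ/, so it assimilates completely and surfaces as [ʈ].
At the second juncture, /f/ likewise becomes [ŋ] adjacent to /ŋ/.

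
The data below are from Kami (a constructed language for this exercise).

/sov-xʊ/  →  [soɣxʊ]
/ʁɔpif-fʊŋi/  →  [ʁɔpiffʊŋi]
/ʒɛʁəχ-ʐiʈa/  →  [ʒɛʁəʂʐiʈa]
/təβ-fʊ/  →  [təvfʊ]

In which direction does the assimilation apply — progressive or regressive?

regressive

Underlying /v/ is realised as [ɣ] next to /x/; /x/ itself does not change.
The change labiodental → velar matches the place of the following /x/, identifying this as place assimilation.
The other alternating forms pattern the same way: /χ/ → [ʂ] before /ʐ/ (uvular → retroflex, matching retroflex); /β/ → [v] before /f/ (bilabial → labiodental, matching labiodental) — only place changes, and always toward the following segment.
No alternation appears in [ʁɔpiffʊŋi]: there the adjacent consonants already agree in place (/f/ and /f/ are both labiodental), so this form is consistent with the same rule.
The trigger is the following segment, so the direction is regressive (anticipatory).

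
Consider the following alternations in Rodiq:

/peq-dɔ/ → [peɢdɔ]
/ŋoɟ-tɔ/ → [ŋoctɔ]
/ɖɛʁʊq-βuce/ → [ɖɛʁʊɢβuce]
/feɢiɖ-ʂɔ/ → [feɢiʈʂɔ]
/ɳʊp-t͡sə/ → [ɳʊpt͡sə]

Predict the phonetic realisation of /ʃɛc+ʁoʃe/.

[ʃɛɟʁoʃe]

The data show regressive voicing assimilation: /q/ → [ɢ] before /d/; /ɟ/ → [c] before /t/; /q/ → [ɢ] before /β/; /ɖ/ → [ʈ] before /ʂ/. In each pair only voicing changes, matching the following consonant, while place and manner stay constant.
Nothing changes in [ɳʊpt͡sə]: there the adjacent consonants already agree in voicing (/p/ and /t͡s/ are both voiceless), so this form is consistent with the same rule.
/c/ is a voiceless palatal stop. The following trigger /ʁ/ is voiced, so /c/ must become voiced as well.
Changing only its voicing to voiced gives [ɟ] — the voiced palatal stop.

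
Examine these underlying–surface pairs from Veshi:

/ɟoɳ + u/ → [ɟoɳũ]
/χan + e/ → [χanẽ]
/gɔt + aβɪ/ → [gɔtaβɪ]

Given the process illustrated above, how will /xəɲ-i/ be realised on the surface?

The data show progressive nasality assimilation (vowel nasalisation): /u/ → [ũ] after /ɳ/; /e/ → [ẽ] after /n/ — a vowel is nasalised by an immediately preceding nasal consonant.
No change occurs in [gɔtaβɪ] because the vowel at the boundary is adjacent to an oral consonant, not a nasal (/a/ next to /t/).
/i/ sits next to the nasal /ɲ/ and is therefore nasalised to [ĩ].

[xəɲĩ]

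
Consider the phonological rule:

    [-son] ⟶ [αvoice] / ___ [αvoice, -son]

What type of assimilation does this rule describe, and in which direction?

regressive voicing assimilation

The shared variable α links the value of [voice] on the target to the same value on the neighbouring segment, so voicing is the feature that assimilates.
Since the environment is written after the underscore, the trigger follows the target; the direction is regressive.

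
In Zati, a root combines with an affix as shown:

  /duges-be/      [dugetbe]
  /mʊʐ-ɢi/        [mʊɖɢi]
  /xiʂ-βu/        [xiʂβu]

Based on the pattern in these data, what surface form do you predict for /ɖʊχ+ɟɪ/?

The data show regressive manner assimilation: /s/ → [t] before /b/; /ʐ/ → [ɖ] before /ɢ/. In each pair only manner changes, matching the following consonant, while place and voice stay constant.
No alternation appears in [xiʂβu]: there the adjacent consonants already agree in manner (/ʂ/ and /β/ are both fricatives), so this form is consistent with the same rule.
/χ/ is a voiceless uvular fricative. The following trigger /ɟ/ is a stop, so /χ/ must become a stop as well.
A voiceless uvular stop is [q], so the surface segment is [q].

[ɖʊqɟɪ]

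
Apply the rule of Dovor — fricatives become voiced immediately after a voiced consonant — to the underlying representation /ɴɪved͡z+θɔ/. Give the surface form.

[ɴɪved͡zðɔ]

/θ/ is a voiceless dental fricative. The preceding trigger /d͡z/ is voiced, so /θ/ must become voiced as well.
The voiced dental fricative is [ð], so /θ/ → [ð].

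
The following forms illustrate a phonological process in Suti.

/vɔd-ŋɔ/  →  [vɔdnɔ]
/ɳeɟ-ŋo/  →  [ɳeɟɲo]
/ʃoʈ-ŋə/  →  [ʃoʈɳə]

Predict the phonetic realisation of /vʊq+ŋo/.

The data show progressive place assimilation: /ŋ/ → [n] after /d/; /ŋ/ → [ɲ] after /ɟ/; /ŋ/ → [ɳ] after /ʈ/. In each pair only place changes, matching the preceding consonant, while manner and voice stay constant.
The rule targets /ŋ/ (voiced velar nasal), which sits after the trigger /q/ (uvular).
The voiced uvular nasal is [ɴ], so /ŋ/ → [ɴ].

[vʊqɴo]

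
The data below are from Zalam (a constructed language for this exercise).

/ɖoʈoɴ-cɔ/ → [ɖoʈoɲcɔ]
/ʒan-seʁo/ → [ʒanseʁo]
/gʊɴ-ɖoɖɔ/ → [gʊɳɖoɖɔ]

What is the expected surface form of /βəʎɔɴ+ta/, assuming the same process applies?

The data show regressive place assimilation: /ɴ/ → [ɲ] before /c/; /ɴ/ → [ɳ] before /ɖ/. In each pair only place changes, matching the following consonant, while manner and voice stay constant.
Nothing changes in [ʒanseʁo]: there the adjacent consonants already agree in place (/n/ and /s/ are both alveolar), so this form is consistent with the same rule.
The rule targets /ɴ/ (voiced uvular nasal), which sits before the trigger /t/ (alveolar).
Changing only its place to alveolar gives [n] — the voiced alveolar nasal.

[βəʎɔnta]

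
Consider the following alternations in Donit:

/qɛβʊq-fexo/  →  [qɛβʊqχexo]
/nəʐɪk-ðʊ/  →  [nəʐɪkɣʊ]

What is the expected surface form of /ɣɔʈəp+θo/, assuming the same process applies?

[ɣɔʈəpɸo]

The data show progressive place assimilation: /f/ → [χ] after /q/; /ð/ → [ɣ] after /k/. In each pair only place changes, matching the preceding consonant, while manner and voice stay constant.
The rule targets /θ/ (voiceless dental fricative), which sits after the trigger /p/ (bilabial).
Changing only its place to bilabial gives [ɸ] — the voiceless bilabial fricative.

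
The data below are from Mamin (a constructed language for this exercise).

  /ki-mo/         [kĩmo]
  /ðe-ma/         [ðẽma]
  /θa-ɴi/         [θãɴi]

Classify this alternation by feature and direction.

The vowel /i/ surfaces as nasalised [ĩ] next to the following nasal /m/ — it has acquired the [+nasal] feature of its neighbour.
Likewise in the remaining data: /e/ → [ẽ] before /m/; /a/ → [ã] before /ɴ/ — each time a vowel is nasalised next to a following nasal.
Because the conditioning nasal is to the right of the vowel that changes, the process is regressive (anticipatory).

regressive nasality assimilation (vowel nasalisation)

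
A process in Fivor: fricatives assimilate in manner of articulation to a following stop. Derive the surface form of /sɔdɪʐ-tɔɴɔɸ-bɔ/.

[sɔdɪɖtɔɴɔpbɔ]

The rule targets /ʐ/ (voiced retroflex fricative), which sits before the trigger /t/ (stop).
The voiced retroflex stop is [ɖ], so /ʐ/ → [ɖ].
At the second juncture, /ɸ/ likewise becomes [p] adjacent to /b/.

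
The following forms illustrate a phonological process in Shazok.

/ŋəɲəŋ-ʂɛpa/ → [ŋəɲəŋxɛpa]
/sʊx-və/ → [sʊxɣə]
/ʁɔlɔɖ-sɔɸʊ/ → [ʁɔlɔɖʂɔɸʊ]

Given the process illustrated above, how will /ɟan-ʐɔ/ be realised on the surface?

[ɟanzɔ]

The data show progressive place assimilation: /ʂ/ → [x] after /ŋ/; /v/ → [ɣ] after /x/; /s/ → [ʂ] after /ɖ/. In each pair only place changes, matching the preceding consonant, while manner and voice stay constant.
/ʐ/ is a voiced retroflex fricative. The preceding trigger /n/ is alveolar, so /ʐ/ must become alveolar as well.
A voiced alveolar fricative is [z], so the surface segment is [z].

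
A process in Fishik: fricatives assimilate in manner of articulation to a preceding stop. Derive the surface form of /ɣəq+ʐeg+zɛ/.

[ɣəqɖegdɛ]

The rule targets /ʐ/ (voiced retroflex fricative), which sits after the trigger /q/ (stop).
A voiced retroflex stop is [ɖ], so the surface segment is [ɖ].
The same rule applies at the second boundary: /z/ → [d] next to /g/.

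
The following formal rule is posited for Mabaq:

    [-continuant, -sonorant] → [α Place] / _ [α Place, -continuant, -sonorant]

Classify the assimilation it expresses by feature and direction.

regressive place assimilation

The shared variable α links the value of the place features (abbreviated [Place]) on the target to the same value on the neighbouring segment, so place is the feature that assimilates.
Since the environment is written after the underscore, the trigger follows the target; the direction is regressive.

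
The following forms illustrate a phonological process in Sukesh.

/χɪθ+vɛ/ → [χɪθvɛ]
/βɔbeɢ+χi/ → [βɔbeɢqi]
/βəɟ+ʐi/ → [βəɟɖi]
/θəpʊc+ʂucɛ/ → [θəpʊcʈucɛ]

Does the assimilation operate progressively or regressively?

Comparing underlying and surface forms, /χ/ → [q] is the alternation; the neighbouring /ɢ/ is constant.
/χ/ is a fricative while /ɢ/ is a stop; the output [q] is a stop, matching the trigger — so the feature that spreads is manner.
Checking the remaining alternations: /ʐ/ → [ɖ] after /ɟ/ (fricative → stop, matching a stop); /ʂ/ → [ʈ] after /c/ (fricative → stop, matching a stop) — only manner changes, and always toward the preceding segment.
No alternation appears in [χɪθvɛ]: there the adjacent consonants already agree in manner (/v/ and /θ/ are both fricatives), so this form is consistent with the same rule.
Since the segment that changes follows the conditioning segment, the assimilation is progressive.

progressive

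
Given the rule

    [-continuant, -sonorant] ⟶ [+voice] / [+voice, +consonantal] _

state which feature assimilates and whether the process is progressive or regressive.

The structural change is [+voice], and the conditioning segment [+voice, +consonantal] (a voiced consonant) is itself voiced, so the target comes to share the voicing of its neighbour — voicing assimilation.
The conditioning segment sits to the left of the focus bar, meaning the trigger precedes the segment that changes — progressive assimilation.

progressive voicing assimilation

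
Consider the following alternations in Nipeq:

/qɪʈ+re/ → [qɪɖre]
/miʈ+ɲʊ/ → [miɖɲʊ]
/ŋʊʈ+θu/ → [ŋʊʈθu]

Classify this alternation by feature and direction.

Comparing underlying and surface forms, /ʈ/ → [ɖ] is the alternation; the neighbouring /r/ is constant.
The change voiceless → voiced matches the voicing of the following /r/, identifying this as voicing assimilation.
Place and manner are unchanged, so the assimilation is partial, not total.
The other alternating form patterns the same way: /ʈ/ → [ɖ] before /ɲ/ (voiceless → voiced, matching voiced) — only voicing changes, and always toward the following segment.
Nothing changes in [ŋʊʈθu]: there the adjacent consonants already agree in voicing (/ʈ/ and /θ/ are both voiceless), so this form is consistent with the same rule.
The trigger is the following segment, so the direction is regressive (anticipatory).

regressive voicing assimilation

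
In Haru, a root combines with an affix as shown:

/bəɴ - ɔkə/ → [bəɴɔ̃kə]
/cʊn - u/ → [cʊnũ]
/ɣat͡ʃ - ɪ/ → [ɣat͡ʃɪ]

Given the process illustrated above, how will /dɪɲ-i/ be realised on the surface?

[dɪɲĩ]

The data show progressive nasality assimilation (vowel nasalisation): /ɔ/ → [ɔ̃] after /ɴ/; /u/ → [ũ] after /n/ — a vowel is nasalised by an immediately preceding nasal consonant.
No change occurs in [ɣat͡ʃɪ] because the vowel at the boundary is adjacent to an oral consonant, not a nasal (/ɪ/ next to /t͡ʃ/).
/i/ sits next to the nasal /ɲ/ and is therefore nasalised to [ĩ].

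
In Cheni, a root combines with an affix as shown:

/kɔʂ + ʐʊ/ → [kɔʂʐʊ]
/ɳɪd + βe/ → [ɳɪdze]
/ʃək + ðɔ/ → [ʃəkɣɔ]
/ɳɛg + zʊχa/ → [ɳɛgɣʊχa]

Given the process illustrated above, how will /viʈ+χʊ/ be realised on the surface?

[viʈʂʊ]

The data show progressive place assimilation: /β/ → [z] after /d/; /ð/ → [ɣ] after /k/; /z/ → [ɣ] after /g/. In each pair only place changes, matching the preceding consonant, while manner and voice stay constant.
No alternation appears in [kɔʂʐʊ]: there the adjacent consonants already agree in place (/ʐ/ and /ʂ/ are both retroflex), so this form is consistent with the same rule.
The rule targets /χ/ (voiceless uvular fricative), which sits after the trigger /ʈ/ (retroflex).
A voiceless retroflex fricative is [ʂ], so the surface segment is [ʂ].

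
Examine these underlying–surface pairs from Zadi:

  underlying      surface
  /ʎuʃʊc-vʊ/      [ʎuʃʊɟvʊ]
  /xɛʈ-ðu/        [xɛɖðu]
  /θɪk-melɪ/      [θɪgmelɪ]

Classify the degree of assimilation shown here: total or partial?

The segment that alternates is /c/, which surfaces as [ɟ] when adjacent to /v/.
The change voiceless → voiced matches the voicing of the following /v/, identifying this as voicing assimilation.
Place and manner are unchanged, so the assimilation is partial, not total.
Checking the remaining alternations: /ʈ/ → [ɖ] before /ð/ (voiceless → voiced, matching voiced); /k/ → [g] before /m/ (voiceless → voiced, matching voiced) — only voicing changes, and always toward the following segment.

partial assimilation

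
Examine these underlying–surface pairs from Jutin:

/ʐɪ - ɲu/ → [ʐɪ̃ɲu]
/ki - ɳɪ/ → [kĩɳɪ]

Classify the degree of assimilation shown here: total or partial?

The vowel /ɪ/ surfaces as nasalised [ɪ̃] next to the following nasal /ɲ/ — it has acquired the [+nasal] feature of its neighbour.
Likewise in the remaining data: /i/ → [ĩ] before /ɳ/ — each time a vowel is nasalised next to a following nasal.

partial assimilation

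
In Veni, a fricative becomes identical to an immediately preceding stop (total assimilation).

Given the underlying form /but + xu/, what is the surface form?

[buttu]

/x/ is the segment targeted by the rule; it sits immediately after /t/, so it assimilates completely and surfaces as [t].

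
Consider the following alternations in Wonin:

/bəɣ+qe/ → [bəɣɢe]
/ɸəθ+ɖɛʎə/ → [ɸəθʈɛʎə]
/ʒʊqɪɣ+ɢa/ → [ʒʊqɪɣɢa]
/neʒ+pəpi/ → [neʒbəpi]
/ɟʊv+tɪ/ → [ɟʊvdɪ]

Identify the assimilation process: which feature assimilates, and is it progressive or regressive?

progressive voicing assimilation

Comparing underlying and surface forms, /q/ → [ɢ] is the alternation; the neighbouring /ɣ/ is constant.
/q/ is voiceless while /ɣ/ is voiced; the output [ɢ] is voiced, matching the trigger — so the feature that spreads is voicing.
Place and manner are unchanged, so the assimilation is partial, not total.
Checking the remaining alternations: /ɖ/ → [ʈ] after /θ/ (voiced → voiceless, matching voiceless); /p/ → [b] after /ʒ/ (voiceless → voiced, matching voiced); /t/ → [d] after /v/ (voiceless → voiced, matching voiced) — only voicing changes, and always toward the preceding segment.
No alternation appears in [ʒʊqɪɣɢa]: there the adjacent consonants already agree in voicing (/ɢ/ and /ɣ/ are both voiced), so this form is consistent with the same rule.
Since the segment that changes follows the conditioning segment, the assimilation is progressive.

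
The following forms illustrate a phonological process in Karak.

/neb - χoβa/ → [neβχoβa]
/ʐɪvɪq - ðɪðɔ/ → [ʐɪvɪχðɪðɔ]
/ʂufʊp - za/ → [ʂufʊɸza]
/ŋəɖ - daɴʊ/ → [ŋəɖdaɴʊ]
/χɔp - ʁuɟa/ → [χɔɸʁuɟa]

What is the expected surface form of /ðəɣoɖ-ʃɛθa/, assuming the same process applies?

The data show regressive manner assimilation: /b/ → [β] before /χ/; /q/ → [χ] before /ð/; /p/ → [ɸ] before /z/; /p/ → [ɸ] before /ʁ/. In each pair only manner changes, matching the following consonant, while place and voice stay constant.
No alternation appears in [ŋəɖdaɴʊ]: there the adjacent consonants already agree in manner (/ɖ/ and /d/ are both stops), so this form is consistent with the same rule.
/ɖ/ is a voiced retroflex stop. The following trigger /ʃ/ is a fricative, so /ɖ/ must become a fricative as well.
The voiced retroflex fricative is [ʐ], so /ɖ/ → [ʐ].

[ðəɣoʐʃɛθa]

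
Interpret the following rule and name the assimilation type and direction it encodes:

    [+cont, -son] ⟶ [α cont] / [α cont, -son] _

progressive manner assimilation

The shared variable α links the value of [cont] on the target to that of the neighbouring obstruent. [cont] distinguishes stops from fricatives — a manner-of-articulation feature — so this is manner assimilation.
Since the environment is written before the underscore, the trigger precedes the target; the direction is progressive.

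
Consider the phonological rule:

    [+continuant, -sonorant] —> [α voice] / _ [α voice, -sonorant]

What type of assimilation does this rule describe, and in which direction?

The rule copies [voice] from the environment onto the target, so the assimilating feature is voicing.
Since the environment is written after the underscore, the trigger follows the target; the direction is regressive.

regressive voicing assimilation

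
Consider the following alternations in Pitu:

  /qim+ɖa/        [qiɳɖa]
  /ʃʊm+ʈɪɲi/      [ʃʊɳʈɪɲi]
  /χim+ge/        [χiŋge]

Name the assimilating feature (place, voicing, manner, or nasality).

Underlying /m/ is realised as [ɳ] next to /ɖ/; /ɖ/ itself does not change.
/m/ is bilabial while /ɖ/ is retroflex; the output [ɳ] is retroflex, matching the trigger — so the feature that spreads is place.
The other alternating forms pattern the same way: /m/ → [ɳ] before /ʈ/ (bilabial → retroflex, matching retroflex); /m/ → [ŋ] before /g/ (bilabial → velar, matching velar) — only place changes, and always toward the following segment.

place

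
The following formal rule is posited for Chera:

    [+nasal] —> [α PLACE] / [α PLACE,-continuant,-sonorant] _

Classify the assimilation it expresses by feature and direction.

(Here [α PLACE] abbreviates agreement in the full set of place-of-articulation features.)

The rule copies the place features (abbreviated [PLACE]) from the environment onto the target, so the assimilating feature is place.
Since the environment is written before the underscore, the trigger precedes the target; the direction is progressive.

progressive place assimilation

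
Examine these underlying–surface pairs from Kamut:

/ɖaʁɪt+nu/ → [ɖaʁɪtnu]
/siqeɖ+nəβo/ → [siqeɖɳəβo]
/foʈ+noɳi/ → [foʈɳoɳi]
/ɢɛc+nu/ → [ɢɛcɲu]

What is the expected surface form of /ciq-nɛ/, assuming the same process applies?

The data show progressive place assimilation: /n/ → [ɳ] after /ɖ/; /n/ → [ɳ] after /ʈ/; /n/ → [ɲ] after /c/. In each pair only place changes, matching the preceding consonant, while manner and voice stay constant.
No alternation appears in [ɖaʁɪtnu]: there the adjacent consonants already agree in place (/n/ and /t/ are both alveolar), so this form is consistent with the same rule.
The rule targets /n/ (voiced alveolar nasal), which sits after the trigger /q/ (uvular).
Changing only its place to uvular gives [ɴ] — the voiced uvular nasal.

[ciqɴɛ]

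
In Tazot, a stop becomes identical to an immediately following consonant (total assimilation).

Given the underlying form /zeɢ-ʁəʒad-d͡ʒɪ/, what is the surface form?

[zeʁʁəʒad͡ʒd͡ʒɪ]

/ɢ/ is the segment targeted by the rule; it sits immediately before /ʁ/, so it assimilates completely and surfaces as [ʁ].
The same rule applies at the second boundary: /d/ → [d͡ʒ] next to /d͡ʒ/.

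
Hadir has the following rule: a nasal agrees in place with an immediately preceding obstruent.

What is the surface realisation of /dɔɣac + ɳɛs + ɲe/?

[dɔɣacɲɛsne]

The rule targets /ɳ/ (voiced retroflex nasal), which sits after the trigger /c/ (palatal).
The voiced palatal nasal is [ɲ], so /ɳ/ → [ɲ].
The same rule applies at the second boundary: /ɲ/ → [n] next to /s/.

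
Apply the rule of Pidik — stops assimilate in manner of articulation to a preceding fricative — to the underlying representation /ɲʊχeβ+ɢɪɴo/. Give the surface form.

/ɢ/ is a voiced uvular stop. The preceding trigger /β/ is a fricative, so /ɢ/ must become a fricative as well.
The voiced uvular fricative is [ʁ], so /ɢ/ → [ʁ].

[ɲʊχeβʁɪɴo]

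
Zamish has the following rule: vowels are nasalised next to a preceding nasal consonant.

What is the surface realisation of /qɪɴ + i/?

The vowel /i/ is adjacent to the preceding nasal /ɴ/, so it acquires [+nasal] and surfaces as [ĩ].

[qɪɴĩ]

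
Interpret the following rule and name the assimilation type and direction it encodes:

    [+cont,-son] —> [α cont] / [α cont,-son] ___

progressive manner assimilation

The rule copies [cont] (continuancy) from the environment onto the target fricatives; since [±cont] encodes the stop/fricative manner contrast, the assimilating dimension is manner.
Since the environment is written before the underscore, the trigger precedes the target; the direction is progressive.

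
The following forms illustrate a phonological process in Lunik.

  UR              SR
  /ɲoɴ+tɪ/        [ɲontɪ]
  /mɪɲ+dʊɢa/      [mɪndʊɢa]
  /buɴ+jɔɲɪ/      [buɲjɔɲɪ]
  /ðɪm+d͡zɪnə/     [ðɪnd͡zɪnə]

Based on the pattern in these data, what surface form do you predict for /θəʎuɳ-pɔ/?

The data show regressive place assimilation: /ɴ/ → [n] before /t/; /ɲ/ → [n] before /d/; /ɴ/ → [ɲ] before /j/; /m/ → [n] before /d͡z/. In each pair only place changes, matching the following consonant, while manner and voice stay constant.
/ɳ/ is a voiced retroflex nasal. The following trigger /p/ is bilabial, so /ɳ/ must become bilabial as well.
Changing only its place to bilabial gives [m] — the voiced bilabial nasal.

[θəʎumpɔ]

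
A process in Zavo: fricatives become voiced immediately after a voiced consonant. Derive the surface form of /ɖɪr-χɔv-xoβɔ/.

/χ/ is a voiceless uvular fricative. The preceding trigger /r/ is voiced, so /χ/ must become voiced as well.
The voiced uvular fricative is [ʁ], so /χ/ → [ʁ].
The same rule applies at the second boundary: /x/ → [ɣ] next to /v/.

[ɖɪrʁɔvɣoβɔ]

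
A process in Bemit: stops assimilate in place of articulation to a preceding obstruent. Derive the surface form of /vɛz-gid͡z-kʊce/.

[vɛzdid͡ztʊce]

The rule targets /g/ (voiced velar stop), which sits after the trigger /z/ (alveolar).
Changing only its place to alveolar gives [d] — the voiced alveolar stop.
The same rule applies at the second boundary: /k/ → [t] next to /d͡z/.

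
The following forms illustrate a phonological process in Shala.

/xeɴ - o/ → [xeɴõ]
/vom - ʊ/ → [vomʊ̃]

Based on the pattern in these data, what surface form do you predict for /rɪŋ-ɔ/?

The data show progressive nasality assimilation (vowel nasalisation): /o/ → [õ] after /ɴ/; /ʊ/ → [ʊ̃] after /m/ — a vowel is nasalised by an immediately preceding nasal consonant.
/ɔ/ sits next to the nasal /ŋ/ and is therefore nasalised to [ɔ̃].

[rɪŋɔ̃]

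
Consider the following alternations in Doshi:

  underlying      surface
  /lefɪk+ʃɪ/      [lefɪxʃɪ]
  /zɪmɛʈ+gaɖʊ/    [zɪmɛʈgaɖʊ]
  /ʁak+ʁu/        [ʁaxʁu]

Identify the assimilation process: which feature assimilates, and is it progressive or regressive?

regressive manner assimilation

Underlying /k/ is realised as [x] next to /ʃ/; /ʃ/ itself does not change.
/k/ is a stop while /ʃ/ is a fricative; the output [x] is a fricative, matching the trigger — so the feature that spreads is manner.
Place and voice are unchanged, so the assimilation is partial, not total.
The same holds elsewhere in the data: /k/ → [x] before /ʁ/ (stop → fricative, matching a fricative) — only manner changes, and always toward the following segment.
Nothing changes in [zɪmɛʈgaɖʊ]: there the adjacent consonants already agree in manner (/ʈ/ and /g/ are both stops), so this form is consistent with the same rule.
The trigger is the following segment, so the direction is regressive (anticipatory).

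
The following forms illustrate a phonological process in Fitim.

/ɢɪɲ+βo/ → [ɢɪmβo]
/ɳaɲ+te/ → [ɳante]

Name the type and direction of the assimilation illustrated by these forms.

regressive place assimilation

The segment that alternates is /ɲ/, which surfaces as [m] when adjacent to /β/.
The change palatal → bilabial matches the place of the following /β/, identifying this as place assimilation.
Manner and voice are unchanged, so the assimilation is partial, not total.
The same holds elsewhere in the data: /ɲ/ → [n] before /t/ (palatal → alveolar, matching alveolar) — only place changes, and always toward the following segment.
Since the segment that changes precedes the conditioning segment, the assimilation is regressive.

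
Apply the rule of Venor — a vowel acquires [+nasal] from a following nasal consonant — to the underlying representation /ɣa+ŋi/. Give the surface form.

[ɣãŋi]

The vowel /a/ is adjacent to the following nasal /ŋ/, so it acquires [+nasal] and surfaces as [ã].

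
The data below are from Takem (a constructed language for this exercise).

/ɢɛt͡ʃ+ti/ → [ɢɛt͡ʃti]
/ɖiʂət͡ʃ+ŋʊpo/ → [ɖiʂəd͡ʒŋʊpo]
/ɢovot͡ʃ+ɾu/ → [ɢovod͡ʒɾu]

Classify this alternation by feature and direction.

regressive voicing assimilation

Underlying /t͡ʃ/ is realised as [d͡ʒ] next to /ŋ/; /ŋ/ itself does not change.
/t͡ʃ/ is voiceless while /ŋ/ is voiced; the output [d͡ʒ] is voiced, matching the trigger — so the feature that spreads is voicing.
Place and manner are unchanged, so the assimilation is partial, not total.
The same holds elsewhere in the data: /t͡ʃ/ → [d͡ʒ] before /ɾ/ (voiceless → voiced, matching voiced) — only voicing changes, and always toward the following segment.
Nothing changes in [ɢɛt͡ʃti]: there the adjacent consonants already agree in voicing (/t͡ʃ/ and /t/ are both voiceless), so this form is consistent with the same rule.
The trigger is the following segment, so the direction is regressive (anticipatory).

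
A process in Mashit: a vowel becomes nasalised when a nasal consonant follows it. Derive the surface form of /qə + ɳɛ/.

[qə̃ɳɛ]

/ə/ sits next to the nasal /ɳ/ and is therefore nasalised to [ə̃].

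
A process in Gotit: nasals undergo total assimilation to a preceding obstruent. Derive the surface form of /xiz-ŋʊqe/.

/ŋ/ is the segment targeted by the rule; it sits immediately after /z/, so it assimilates completely and surfaces as [z].

[xizzʊqe]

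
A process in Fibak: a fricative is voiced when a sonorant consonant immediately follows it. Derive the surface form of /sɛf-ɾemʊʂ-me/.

[sɛvɾemʊʐme]

/f/ is a voiceless labiodental fricative. The following trigger /ɾ/ is voiced, so /f/ must become voiced as well.
The voiced labiodental fricative is [v], so /f/ → [v].
The same rule applies at the second boundary: /ʂ/ → [ʐ] next to /m/.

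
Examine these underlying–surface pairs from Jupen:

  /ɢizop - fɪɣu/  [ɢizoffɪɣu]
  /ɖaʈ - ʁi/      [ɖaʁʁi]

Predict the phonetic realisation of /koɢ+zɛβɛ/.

The data show regressive total assimilation (/p/ → [f] before /f/; /ʈ/ → [ʁ] before /ʁ/): in every case the target segment becomes identical to its following neighbour, copying more than a single feature.
/ɢ/ is the segment targeted by the rule; it sits immediately before /z/, so it assimilates completely and surfaces as [z].

[kozzɛβɛ]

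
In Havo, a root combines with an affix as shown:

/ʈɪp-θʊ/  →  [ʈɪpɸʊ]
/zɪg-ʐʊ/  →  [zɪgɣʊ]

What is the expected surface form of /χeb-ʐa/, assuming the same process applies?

[χebβa]

The data show progressive place assimilation: /θ/ → [ɸ] after /p/; /ʐ/ → [ɣ] after /g/. In each pair only place changes, matching the preceding consonant, while manner and voice stay constant.
The rule targets /ʐ/ (voiced retroflex fricative), which sits after the trigger /b/ (bilabial).
The voiced bilabial fricative is [β], so /ʐ/ → [β].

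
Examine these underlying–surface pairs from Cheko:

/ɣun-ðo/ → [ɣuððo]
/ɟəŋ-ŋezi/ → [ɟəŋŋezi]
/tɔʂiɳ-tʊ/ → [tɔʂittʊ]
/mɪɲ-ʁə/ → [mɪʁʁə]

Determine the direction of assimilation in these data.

The segment that alternates is /n/, which surfaces as [ð] when adjacent to /ð/.
The output [ð] is identical to the trigger /ð/ — every feature (place, manner, voicing) has been copied — so this is total assimilation.
The remaining alternations confirm this: /ɳ/ → [t] before /t/; /ɲ/ → [ʁ] before /ʁ/ — in each case the output is a copy of the following consonant.
In [ɟəŋŋezi] the two consonants at the boundary are already identical (/ŋ/ + /ŋ/), so the rule applies vacuously and nothing changes.
Since the segment that changes precedes the conditioning segment, the assimilation is regressive.

regressive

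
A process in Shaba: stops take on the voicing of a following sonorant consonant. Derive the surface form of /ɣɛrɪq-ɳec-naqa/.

[ɣɛrɪɢɳeɟnaqa]

The rule targets /q/ (voiceless uvular stop), which sits before the trigger /ɳ/ (voiced).
The voiced uvular stop is [ɢ], so /q/ → [ɢ].
The same rule applies at the second boundary: /c/ → [ɟ] next to /n/.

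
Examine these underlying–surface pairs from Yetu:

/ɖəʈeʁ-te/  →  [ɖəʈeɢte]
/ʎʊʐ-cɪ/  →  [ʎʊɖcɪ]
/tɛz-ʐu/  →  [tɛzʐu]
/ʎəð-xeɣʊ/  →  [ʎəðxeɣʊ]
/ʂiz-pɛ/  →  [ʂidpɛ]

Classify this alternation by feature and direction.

regressive manner assimilation

Underlying /ʁ/ is realised as [ɢ] next to /t/; /t/ itself does not change.
/ʁ/ is a fricative while /t/ is a stop; the output [ɢ] is a stop, matching the trigger — so the feature that spreads is manner.
Place and voice are unchanged, so the assimilation is partial, not total.
The other alternating forms pattern the same way: /ʐ/ → [ɖ] before /c/ (fricative → stop, matching a stop); /z/ → [d] before /p/ (fricative → stop, matching a stop) — only manner changes, and always toward the following segment.
No alternation appears in [tɛzʐu], [ʎəðxeɣʊ]: there the adjacent consonants already agree in manner (/z/ and /ʐ/ are both fricatives; /ð/ and /x/ are both fricatives), so these forms are consistent with the same rule.
Since the segment that changes precedes the conditioning segment, the assimilation is regressive.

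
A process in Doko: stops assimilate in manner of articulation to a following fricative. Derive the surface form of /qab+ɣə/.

[qaβɣə]

The rule targets /b/ (voiced bilabial stop), which sits before the trigger /ɣ/ (fricative).
Changing only its manner to fricative gives [β] — the voiced bilabial fricative.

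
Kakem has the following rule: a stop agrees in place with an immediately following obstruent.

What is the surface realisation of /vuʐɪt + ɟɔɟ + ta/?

[vuʐɪcɟɔdta]

The rule targets /t/ (voiceless alveolar stop), which sits before the trigger /ɟ/ (palatal).
The voiceless palatal stop is [c], so /t/ → [c].
At the second juncture, /ɟ/ likewise becomes [d] adjacent to /t/.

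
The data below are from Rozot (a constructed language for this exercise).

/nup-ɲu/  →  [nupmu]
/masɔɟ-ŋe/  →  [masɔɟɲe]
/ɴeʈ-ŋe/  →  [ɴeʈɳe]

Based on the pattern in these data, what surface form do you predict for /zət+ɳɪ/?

The data show progressive place assimilation: /ɲ/ → [m] after /p/; /ŋ/ → [ɲ] after /ɟ/; /ŋ/ → [ɳ] after /ʈ/. In each pair only place changes, matching the preceding consonant, while manner and voice stay constant.
/ɳ/ is a voiced retroflex nasal. The preceding trigger /t/ is alveolar, so /ɳ/ must become alveolar as well.
A voiced alveolar nasal is [n], so the surface segment is [n].

[zətnɪ]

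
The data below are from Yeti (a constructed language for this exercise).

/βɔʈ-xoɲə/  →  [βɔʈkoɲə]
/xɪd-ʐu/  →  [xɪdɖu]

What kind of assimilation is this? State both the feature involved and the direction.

Underlying /x/ is realised as [k] next to /ʈ/; /ʈ/ itself does not change.
The change fricative → stop matches the manner of the preceding /ʈ/, identifying this as manner assimilation.
Place and voice are unchanged, so the assimilation is partial, not total.
The same holds elsewhere in the data: /ʐ/ → [ɖ] after /d/ (fricative → stop, matching a stop) — only manner changes, and always toward the preceding segment.
The trigger is the preceding segment, so the direction is progressive (perseverative).

progressive manner assimilation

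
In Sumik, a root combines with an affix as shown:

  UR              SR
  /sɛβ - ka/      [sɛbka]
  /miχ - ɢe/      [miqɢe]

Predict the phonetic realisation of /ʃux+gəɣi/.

The data show regressive manner assimilation: /β/ → [b] before /k/; /χ/ → [q] before /ɢ/. In each pair only manner changes, matching the following consonant, while place and voice stay constant.
/x/ is a voiceless velar fricative. The following trigger /g/ is a stop, so /x/ must become a stop as well.
A voiceless velar stop is [k], so the surface segment is [k].

[ʃukgəɣi]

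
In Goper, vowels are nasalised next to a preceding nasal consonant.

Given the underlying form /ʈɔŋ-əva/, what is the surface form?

The vowel /ə/ is adjacent to the preceding nasal /ŋ/, so it acquires [+nasal] and surfaces as [ə̃].

[ʈɔŋə̃va]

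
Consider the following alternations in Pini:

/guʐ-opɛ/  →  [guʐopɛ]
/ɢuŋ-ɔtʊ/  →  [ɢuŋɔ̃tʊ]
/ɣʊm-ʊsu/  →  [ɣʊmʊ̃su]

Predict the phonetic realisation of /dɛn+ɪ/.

The data show progressive nasality assimilation (vowel nasalisation): /ɔ/ → [ɔ̃] after /ŋ/; /ʊ/ → [ʊ̃] after /m/ — a vowel is nasalised by an immediately preceding nasal consonant.
No change occurs in [guʐopɛ] because the vowel at the boundary is adjacent to an oral consonant, not a nasal (/o/ next to /ʐ/).
The vowel /ɪ/ is adjacent to the preceding nasal /n/, so it acquires [+nasal] and surfaces as [ɪ̃].

[dɛnɪ̃]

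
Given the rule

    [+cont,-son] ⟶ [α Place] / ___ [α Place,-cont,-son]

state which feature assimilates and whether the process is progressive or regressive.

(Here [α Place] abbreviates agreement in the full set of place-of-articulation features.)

The shared variable α links the value of the place features (abbreviated [Place]) on the target to the same value on the neighbouring segment, so place is the feature that assimilates.
The conditioning segment sits to the right of the focus bar, meaning the trigger follows the segment that changes — regressive assimilation.

regressive place assimilation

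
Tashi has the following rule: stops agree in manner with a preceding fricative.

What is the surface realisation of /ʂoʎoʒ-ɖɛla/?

The rule targets /ɖ/ (voiced retroflex stop), which sits after the trigger /ʒ/ (fricative).
Changing only its manner to fricative gives [ʐ] — the voiced retroflex fricative.

[ʂoʎoʒʐɛla]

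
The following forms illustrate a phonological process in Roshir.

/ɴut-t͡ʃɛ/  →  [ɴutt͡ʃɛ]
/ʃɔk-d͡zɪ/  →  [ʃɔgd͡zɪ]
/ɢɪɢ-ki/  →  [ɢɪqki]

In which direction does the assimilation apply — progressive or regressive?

Comparing underlying and surface forms, /k/ → [g] is the alternation; the neighbouring /d͡z/ is constant.
/k/ is voiceless while /d͡z/ is voiced; the output [g] is voiced, matching the trigger — so the feature that spreads is voicing.
The same holds elsewhere in the data: /ɢ/ → [q] before /k/ (voiced → voiceless, matching voiceless) — only voicing changes, and always toward the following segment.
No alternation appears in [ɴutt͡ʃɛ]: there the adjacent consonants already agree in voicing (/t/ and /t͡ʃ/ are both voiceless), so this form is consistent with the same rule.
The trigger is the following segment, so the direction is regressive (anticipatory).

regressive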